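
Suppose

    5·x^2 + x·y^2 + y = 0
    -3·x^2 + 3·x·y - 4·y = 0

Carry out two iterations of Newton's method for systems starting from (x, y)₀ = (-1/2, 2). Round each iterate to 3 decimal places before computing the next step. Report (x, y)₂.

At (-1/2, 2): F = (1.250, -11.750).
Jacobian J = [[10·x + y^2, 2·x·y + 1], [-6·x + 3·y, 3·x - 4]].
At the point, J = [[-1.000, -1.000], [9.000, -5.500]] (det J = 14.500).
Solving J·Δ = −F gives Δ = (1.284, -0.034).
Then the next iterate is (x, y)₁ = (0.784, 1.966).
Round to (0.784, 1.966) and repeat: F = (8.06956, -5.08394), J = [[11.70516, 4.08269], [1.194, -1.648]].
Δ = (0.309, -2.861), so (x, y)₂ = (1.093, -0.895).

(1.093, -0.895)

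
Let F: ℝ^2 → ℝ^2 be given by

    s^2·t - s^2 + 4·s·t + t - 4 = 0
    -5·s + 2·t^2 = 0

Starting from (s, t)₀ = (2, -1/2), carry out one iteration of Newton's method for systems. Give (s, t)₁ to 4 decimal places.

(0.1173, -0.5432)

At (2, -1/2): F = (-14.5000, -9.5000).
Jacobian J = [[2·s·t - 2·s + 4·t, s^2 + 4·s + 1], [-5, 4·t]].
At the point, J = [[-8.0000, 13.0000], [-5.0000, -2.0000]] (det J = 81.0000).
Solving J·Δ = −F gives Δ = (-1.8827, -0.0432).
Then the next iterate is (s, t)₁ = (0.1173, -0.5432).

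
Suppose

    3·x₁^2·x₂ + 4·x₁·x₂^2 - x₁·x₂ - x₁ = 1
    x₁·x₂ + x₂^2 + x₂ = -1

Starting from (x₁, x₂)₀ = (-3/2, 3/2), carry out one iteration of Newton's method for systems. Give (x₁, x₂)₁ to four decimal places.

At (-3/2, 3/2): F = (-0.6250, 2.5000).
Jacobian J = [[6·x₁·x₂ + 4·x₂^2 - x₂ - 1, 3·x₁^2 + 8·x₁·x₂ - x₁], [x₂, x₁ + 2·x₂ + 1]].
At the point, J = [[-7.0000, -9.7500], [1.5000, 2.5000]] (det J = -2.8750).
Solving J·Δ = −F gives Δ = (7.9348, -5.7609).
Then the next iterate is (x₁, x₂)₁ = (6.4348, -4.2609).

(6.4348, -4.2609)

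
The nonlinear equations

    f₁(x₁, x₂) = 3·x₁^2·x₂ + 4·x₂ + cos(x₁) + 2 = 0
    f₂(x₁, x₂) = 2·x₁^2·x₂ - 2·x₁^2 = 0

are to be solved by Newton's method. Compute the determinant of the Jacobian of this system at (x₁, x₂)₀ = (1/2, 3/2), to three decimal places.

-2.740

J = [[6·x₁·x₂ - sin(x₁), 3·x₁^2 + 4], [4·x₁·x₂ - 4·x₁, 2·x₁^2]].
At the point, J = [[4.02057, 4.750], [1.000, 0.500]].
det J = -2.740.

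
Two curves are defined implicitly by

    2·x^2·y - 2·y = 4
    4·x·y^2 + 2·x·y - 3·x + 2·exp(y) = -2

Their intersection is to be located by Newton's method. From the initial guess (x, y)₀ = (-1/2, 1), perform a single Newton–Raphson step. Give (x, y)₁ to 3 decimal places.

(-2.293, -0.276)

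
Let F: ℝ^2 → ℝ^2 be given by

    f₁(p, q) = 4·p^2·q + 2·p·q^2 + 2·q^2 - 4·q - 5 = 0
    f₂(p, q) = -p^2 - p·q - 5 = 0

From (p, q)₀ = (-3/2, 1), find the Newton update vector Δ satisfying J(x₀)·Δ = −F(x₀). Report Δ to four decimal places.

(0.7500, 2.8333)

At (-3/2, 1): F = (-1.0000, -5.7500).
Jacobian J = [[8·p·q + 2·q^2, 4·p^2 + 4·p·q + 4·q - 4], [-2·p - q, -p]].
At the point, J = [[-10.0000, 3.0000], [2.0000, 1.5000]] (det J = -21.0000).
Solving J·Δ = −F gives Δ = (0.7500, 2.8333).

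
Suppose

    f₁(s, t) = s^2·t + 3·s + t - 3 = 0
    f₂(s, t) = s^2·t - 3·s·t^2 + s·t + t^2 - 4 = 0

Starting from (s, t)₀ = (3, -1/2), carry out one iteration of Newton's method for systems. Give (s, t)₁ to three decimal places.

(-0.294, -0.600)

At (3, -1/2): F = (1.000, -12.000).
Jacobian J = [[2·s·t + 3, s^2 + 1], [2·s·t - 3·t^2 + t, s^2 - 6·s·t + s + 2·t]].
At the point, J = [[0.000, 10.000], [-4.250, 20.000]] (det J = 42.500).
Solving J·Δ = −F gives Δ = (-3.294, -0.100).
Then the next iterate is (s, t)₁ = (-0.294, -0.600).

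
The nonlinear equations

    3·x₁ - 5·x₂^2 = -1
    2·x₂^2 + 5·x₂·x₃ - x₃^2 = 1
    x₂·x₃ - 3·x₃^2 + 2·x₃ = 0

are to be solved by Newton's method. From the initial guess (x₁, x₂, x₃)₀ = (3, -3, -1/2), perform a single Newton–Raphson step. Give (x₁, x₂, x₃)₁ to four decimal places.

(2.1667, -1.7500, -0.0625)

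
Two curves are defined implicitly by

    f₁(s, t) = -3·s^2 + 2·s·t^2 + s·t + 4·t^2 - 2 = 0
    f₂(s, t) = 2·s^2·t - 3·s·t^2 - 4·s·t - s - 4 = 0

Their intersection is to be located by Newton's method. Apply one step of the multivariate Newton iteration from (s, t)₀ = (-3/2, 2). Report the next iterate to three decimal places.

At (-3/2, 2): F = (-7.750, 36.500).
Jacobian J = [[-6·s + 2·t^2 + t, 4·s·t + s + 8·t], [4·s·t - 3·t^2 - 4·t - 1, 2·s^2 - 6·s·t - 4·s]].
At the point, J = [[19.000, 2.500], [-33.000, 28.500]] (det J = 624.000).
Solving J·Δ = −F gives Δ = (0.500, -0.702).
Then the next iterate is (s, t)₁ = (-1.000, 1.298).

(-1.000, 1.298)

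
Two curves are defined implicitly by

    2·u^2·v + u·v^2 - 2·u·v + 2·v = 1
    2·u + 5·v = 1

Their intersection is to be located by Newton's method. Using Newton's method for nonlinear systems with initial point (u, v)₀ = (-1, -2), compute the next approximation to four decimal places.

(-1.7500, 0.9000)

At (-1, -2): F = (-17.0000, -13.0000).
Jacobian J = [[4·u·v + v^2 - 2·v, 2·u^2 + 2·u·v - 2·u + 2], [2, 5]].
At the point, J = [[16.0000, 10.0000], [2.0000, 5.0000]] (det J = 60.0000).
Solving J·Δ = −F gives Δ = (-0.7500, 2.9000).
Then the next iterate is (u, v)₁ = (-1.7500, 0.9000).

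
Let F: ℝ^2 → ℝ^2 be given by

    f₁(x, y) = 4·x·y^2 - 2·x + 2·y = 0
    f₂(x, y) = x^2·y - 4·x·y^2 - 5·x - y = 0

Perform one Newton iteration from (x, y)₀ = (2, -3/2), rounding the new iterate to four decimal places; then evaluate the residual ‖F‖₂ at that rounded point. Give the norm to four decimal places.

At (2, -3/2): F = (11.0000, -32.5000).
Jacobian J = [[4·y^2 - 2, 8·x·y + 2], [2·x·y - 4·y^2 - 5, x^2 - 8·x·y - 1]].
At the point, J = [[7.0000, -22.0000], [-20.0000, 27.0000]] (det J = -251.0000).
Solving J·Δ = −F gives Δ = (-1.6653, -0.0299).
Then the next iterate is (x, y)₁ = (0.3347, -1.5299).
Re-evaluating at (0.3347, -1.5299): F = (-0.595613, -3.448573), so ‖F‖₂ = 3.4996.

3.4996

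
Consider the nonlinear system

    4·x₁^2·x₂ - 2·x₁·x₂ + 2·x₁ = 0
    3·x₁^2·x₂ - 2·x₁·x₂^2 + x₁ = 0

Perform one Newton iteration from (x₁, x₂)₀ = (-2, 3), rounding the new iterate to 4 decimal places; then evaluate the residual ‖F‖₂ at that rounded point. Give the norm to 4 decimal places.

26.2068

At (-2, 3): F = (56.0000, 70.0000).
Jacobian J = [[8·x₁·x₂ - 2·x₂ + 2, 4·x₁^2 - 2·x₁], [6·x₁·x₂ - 2·x₂^2 + 1, 3·x₁^2 - 4·x₁·x₂]].
At the point, J = [[-52.0000, 20.0000], [-53.0000, 36.0000]] (det J = -812.0000).
Solving J·Δ = −F gives Δ = (0.7586, -0.8276).
Then the next iterate is (x₁, x₂)₁ = (-1.2414, 2.1724).
Re-evaluating at (-1.2414, 2.1724): F = (16.302151, 20.519219), so ‖F‖₂ = 26.2068.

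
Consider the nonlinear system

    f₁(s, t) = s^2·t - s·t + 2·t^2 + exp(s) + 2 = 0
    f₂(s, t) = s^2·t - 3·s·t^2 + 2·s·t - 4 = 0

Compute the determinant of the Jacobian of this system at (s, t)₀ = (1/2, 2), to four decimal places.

38.6686

J = [[2·s·t - t + exp(s), s^2 - s + 4·t], [2·s·t - 3·t^2 + 2·t, s^2 - 6·s·t + 2·s]].
At the point, J = [[1.648721, 7.7500], [-6.0000, -4.7500]].
det J = 38.6686.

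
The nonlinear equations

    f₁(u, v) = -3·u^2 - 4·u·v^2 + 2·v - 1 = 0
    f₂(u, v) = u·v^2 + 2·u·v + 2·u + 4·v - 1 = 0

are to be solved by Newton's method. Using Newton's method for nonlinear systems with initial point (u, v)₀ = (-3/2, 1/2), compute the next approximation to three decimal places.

At (-3/2, 1/2): F = (-5.250, -3.875).
Jacobian J = [[-6·u - 4·v^2, -8·u·v + 2], [v^2 + 2·v + 2, 2·u·v + 2·u + 4]].
At the point, J = [[8.000, 8.000], [3.250, -0.500]] (det J = -30.000).
Solving J·Δ = −F gives Δ = (1.121, -0.465).
Then the next iterate is (u, v)₁ = (-0.379, 0.035).

(-0.379, 0.035)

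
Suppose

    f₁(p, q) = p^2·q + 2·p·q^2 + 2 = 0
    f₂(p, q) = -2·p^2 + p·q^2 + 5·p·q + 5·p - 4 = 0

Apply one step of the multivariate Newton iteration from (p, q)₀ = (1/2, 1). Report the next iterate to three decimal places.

At (1/2, 1): F = (3.250, 1.000).
Jacobian J = [[2·p·q + 2·q^2, p^2 + 4·p·q], [-4·p + q^2 + 5·q + 5, 2·p·q + 5·p]].
At the point, J = [[3.000, 2.250], [9.000, 3.500]] (det J = -9.750).
Solving J·Δ = −F gives Δ = (0.936, -2.692).
Then the next iterate is (p, q)₁ = (1.436, -1.692).

(1.436, -1.692)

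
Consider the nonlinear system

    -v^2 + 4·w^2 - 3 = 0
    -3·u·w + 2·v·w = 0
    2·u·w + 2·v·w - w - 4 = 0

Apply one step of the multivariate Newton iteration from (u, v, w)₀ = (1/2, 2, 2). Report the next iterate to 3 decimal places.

At (1/2, 2, 2): F = (9.000, 5.000, 4.000).
Jacobian J = [[0, -2·v, 8·w], [-3·w, 2·w, -3·u + 2·v], [2·w, 2·w, 2·u + 2·v - 1]].
At the point, J = [[0.000, -4.000, 16.000], [-6.000, 4.000, 2.500], [4.000, 4.000, 4.000]] (det J = -776.000).
Solving J·Δ = −F gives Δ = (0.204, -0.513, -0.691).
Then the next iterate is (u, v, w)₁ = (0.704, 1.487, 1.309).

(0.704, 1.487, 1.309)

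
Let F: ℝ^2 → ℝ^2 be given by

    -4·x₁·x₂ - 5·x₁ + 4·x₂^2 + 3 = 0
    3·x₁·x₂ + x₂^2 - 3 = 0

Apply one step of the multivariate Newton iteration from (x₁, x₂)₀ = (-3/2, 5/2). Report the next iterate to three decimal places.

(-0.348, 1.222)

At (-3/2, 5/2): F = (50.500, -8.000).
Jacobian J = [[-4·x₂ - 5, -4·x₁ + 8·x₂], [3·x₂, 3·x₁ + 2·x₂]].
At the point, J = [[-15.000, 26.000], [7.500, 0.500]] (det J = -202.500).
Solving J·Δ = −F gives Δ = (1.152, -1.278).
Then the next iterate is (x₁, x₂)₁ = (-0.348, 1.222).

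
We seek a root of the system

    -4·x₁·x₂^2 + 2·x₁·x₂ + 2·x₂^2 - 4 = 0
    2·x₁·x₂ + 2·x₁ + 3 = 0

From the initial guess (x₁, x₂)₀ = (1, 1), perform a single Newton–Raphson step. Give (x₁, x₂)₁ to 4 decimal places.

At (1, 1): F = (-4.0000, 7.0000).
Jacobian J = [[-4·x₂^2 + 2·x₂, -8·x₁·x₂ + 2·x₁ + 4·x₂], [2·x₂ + 2, 2·x₁]].
At the point, J = [[-2.0000, -2.0000], [4.0000, 2.0000]] (det J = 4.0000).
Solving J·Δ = −F gives Δ = (-1.5000, -0.5000).
Then the next iterate is (x₁, x₂)₁ = (-0.5000, 0.5000).

(-0.5000, 0.5000)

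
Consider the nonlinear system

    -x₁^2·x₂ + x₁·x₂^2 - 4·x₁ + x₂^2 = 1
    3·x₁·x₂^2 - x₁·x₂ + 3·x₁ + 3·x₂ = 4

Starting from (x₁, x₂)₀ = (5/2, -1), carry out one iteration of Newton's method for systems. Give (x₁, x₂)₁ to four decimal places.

(0.0333, -1.4667)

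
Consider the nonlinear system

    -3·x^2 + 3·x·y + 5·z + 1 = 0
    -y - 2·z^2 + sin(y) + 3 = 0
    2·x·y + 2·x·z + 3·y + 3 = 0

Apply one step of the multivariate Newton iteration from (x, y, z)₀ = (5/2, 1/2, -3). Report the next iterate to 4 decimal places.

(0.1042, -0.7716, -1.7613)

At (5/2, 1/2, -3): F = (-29.0000, -15.020574, -8.0000).
Jacobian J = [[-6·x + 3·y, 3·x, 5], [0, cos(y) - 1, -4·z], [2·y + 2·z, 2·x + 3, 2·x]].
At the point, J = [[-13.5000, 7.5000, 5.0000], [0.0000, -0.122417, 12.0000], [-5.0000, 8.0000, 5.0000]] (det J = 851.202741).
Solving J·Δ = −F gives Δ = (-2.3958, -1.2716, 1.2387).
Then the next iterate is (x, y, z)₁ = (0.1042, -0.7716, -1.7613).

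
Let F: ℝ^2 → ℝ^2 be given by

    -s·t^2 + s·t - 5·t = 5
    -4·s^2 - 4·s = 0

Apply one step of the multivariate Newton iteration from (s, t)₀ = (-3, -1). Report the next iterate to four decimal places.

(-1.8000, -0.7429)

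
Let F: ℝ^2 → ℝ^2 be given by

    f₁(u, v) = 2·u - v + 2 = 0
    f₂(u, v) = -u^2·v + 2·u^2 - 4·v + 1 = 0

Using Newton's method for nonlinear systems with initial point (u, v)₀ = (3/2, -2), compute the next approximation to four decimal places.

At (3/2, -2): F = (7.0000, 18.0000).
Jacobian J = [[2, -1], [-2·u·v + 4·u, -u^2 - 4]].
At the point, J = [[2.0000, -1.0000], [12.0000, -6.2500]] (det J = -0.5000).
Solving J·Δ = −F gives Δ = (-51.5000, -96.0000).
Then the next iterate is (u, v)₁ = (-50.0000, -98.0000).

(-50.0000, -98.0000)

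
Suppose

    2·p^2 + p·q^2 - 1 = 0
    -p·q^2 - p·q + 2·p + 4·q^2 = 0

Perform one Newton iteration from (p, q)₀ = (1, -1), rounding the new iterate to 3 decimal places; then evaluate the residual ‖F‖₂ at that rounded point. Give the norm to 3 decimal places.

At (1, -1): F = (2.000, 6.000).
Jacobian J = [[4·p + q^2, 2·p·q], [-q^2 - q + 2, -2·p·q - p + 8·q]].
At the point, J = [[5.000, -2.000], [2.000, -7.000]] (det J = -31.000).
Solving J·Δ = −F gives Δ = (-0.065, 0.839).
Then the next iterate is (p, q)₁ = (0.935, -0.161).
Re-evaluating at (0.935, -0.161): F = (0.77269, 2.09998), so ‖F‖₂ = 2.238.

2.238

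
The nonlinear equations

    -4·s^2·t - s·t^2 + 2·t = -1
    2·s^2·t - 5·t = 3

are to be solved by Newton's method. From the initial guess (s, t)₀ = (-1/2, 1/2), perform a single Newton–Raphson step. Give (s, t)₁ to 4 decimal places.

At (-1/2, 1/2): F = (1.6250, -5.2500).
Jacobian J = [[-8·s·t - t^2, -4·s^2 - 2·s·t + 2], [4·s·t, 2·s^2 - 5]].
At the point, J = [[1.7500, 1.5000], [-1.0000, -4.5000]] (det J = -6.3750).
Solving J·Δ = −F gives Δ = (0.0882, -1.1863).
Then the next iterate is (s, t)₁ = (-0.4118, -0.6863).

(-0.4118, -0.6863)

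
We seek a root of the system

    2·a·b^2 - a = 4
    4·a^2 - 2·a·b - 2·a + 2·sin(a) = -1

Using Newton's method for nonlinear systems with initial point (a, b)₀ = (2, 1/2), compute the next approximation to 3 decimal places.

At (2, 1/2): F = (-5.000, 12.81859).
Jacobian J = [[2·b^2 - 1, 4·a·b], [8·a - 2·b + 2·cos(a) - 2, -2·a]].
At the point, J = [[-0.500, 4.000], [12.16771, -4.000]] (det J = -46.67083).
Solving J·Δ = −F gives Δ = (-0.670, 1.166).
Then the next iterate is (a, b)₁ = (1.330, 1.666).

(1.330, 1.666)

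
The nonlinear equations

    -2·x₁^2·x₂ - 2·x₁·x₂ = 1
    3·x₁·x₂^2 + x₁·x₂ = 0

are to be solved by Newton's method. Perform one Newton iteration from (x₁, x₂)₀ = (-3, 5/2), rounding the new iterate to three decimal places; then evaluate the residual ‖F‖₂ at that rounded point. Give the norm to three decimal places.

20.890

At (-3, 5/2): F = (-31.000, -63.750).
Jacobian J = [[-4·x₁·x₂ - 2·x₂, -2·x₁^2 - 2·x₁], [3·x₂^2 + x₂, 6·x₁·x₂ + x₁]].
At the point, J = [[25.000, -12.000], [21.250, -48.000]] (det J = -945.000).
Solving J·Δ = −F gives Δ = (0.765, -0.989).
Then the next iterate is (x₁, x₂)₁ = (-2.235, 1.511).
Re-evaluating at (-2.235, 1.511): F = (-9.34140, -18.68541), so ‖F‖₂ = 20.890.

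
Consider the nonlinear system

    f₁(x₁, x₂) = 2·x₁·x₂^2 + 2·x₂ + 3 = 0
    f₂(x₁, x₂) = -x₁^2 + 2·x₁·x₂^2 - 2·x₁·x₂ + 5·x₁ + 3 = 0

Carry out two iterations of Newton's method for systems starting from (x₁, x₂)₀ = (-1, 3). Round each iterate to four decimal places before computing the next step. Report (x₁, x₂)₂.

At (-1, 3): F = (-9.0000, -15.0000).
Jacobian J = [[2·x₂^2, 4·x₁·x₂ + 2], [-2·x₁ + 2·x₂^2 - 2·x₂ + 5, 4·x₁·x₂ - 2·x₁]].
At the point, J = [[18.0000, -10.0000], [19.0000, -10.0000]] (det J = 10.0000).
Solving J·Δ = −F gives Δ = (6.0000, 9.9000).
Then the next iterate is (x₁, x₂)₁ = (5.0000, 12.9000).
Round to (5.0000, 12.9000) and repeat: F = (1692.9000, 1538.1000), J = [[332.8200, 260.0000], [302.0200, 248.0000]].
Δ = (-4.9657, -0.1546), so (x₁, x₂)₂ = (0.0343, 12.7454).

(0.0343, 12.7454)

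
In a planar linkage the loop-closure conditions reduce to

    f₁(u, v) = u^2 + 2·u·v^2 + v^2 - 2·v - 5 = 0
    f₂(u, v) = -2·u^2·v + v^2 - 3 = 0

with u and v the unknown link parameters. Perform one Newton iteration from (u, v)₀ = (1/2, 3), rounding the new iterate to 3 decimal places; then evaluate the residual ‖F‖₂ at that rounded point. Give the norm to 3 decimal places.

1.179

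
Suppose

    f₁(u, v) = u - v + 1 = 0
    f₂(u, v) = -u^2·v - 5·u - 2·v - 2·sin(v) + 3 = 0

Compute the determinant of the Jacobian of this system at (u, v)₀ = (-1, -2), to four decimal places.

-11.1677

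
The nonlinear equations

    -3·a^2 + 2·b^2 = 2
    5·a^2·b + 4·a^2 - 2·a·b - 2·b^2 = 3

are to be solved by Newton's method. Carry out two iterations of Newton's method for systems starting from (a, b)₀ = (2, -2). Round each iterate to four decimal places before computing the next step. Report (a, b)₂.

At (2, -2): F = (-6.0000, -27.0000).
Jacobian J = [[-6·a, 4·b], [10·a·b + 8·a - 2·b, 5·a^2 - 2·a - 4·b]].
At the point, J = [[-12.0000, -8.0000], [-20.0000, 24.0000]] (det J = -448.0000).
Solving J·Δ = −F gives Δ = (-0.8036, 0.4554).
Then the next iterate is (a, b)₁ = (1.1964, -1.5446).
Round to (1.1964, -1.5446) and repeat: F = (-1.522541, -9.404661), J = [[-7.1784, -6.1784], [-5.819194, 10.942465]].
Δ = (-0.6530, 0.5122), so (a, b)₂ = (0.5434, -1.0324).

(0.5434, -1.0324)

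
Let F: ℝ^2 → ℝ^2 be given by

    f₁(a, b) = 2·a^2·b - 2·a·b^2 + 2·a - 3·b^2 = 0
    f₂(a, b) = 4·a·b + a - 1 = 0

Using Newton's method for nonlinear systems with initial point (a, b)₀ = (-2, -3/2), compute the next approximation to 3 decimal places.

(-0.725, -1.172)

At (-2, -3/2): F = (-13.750, 9.000).
Jacobian J = [[4·a·b - 2·b^2 + 2, 2·a^2 - 4·a·b - 6·b], [4·b + 1, 4·a]].
At the point, J = [[9.500, 5.000], [-5.000, -8.000]] (det J = -51.000).
Solving J·Δ = −F gives Δ = (1.275, 0.328).
Then the next iterate is (a, b)₁ = (-0.725, -1.172).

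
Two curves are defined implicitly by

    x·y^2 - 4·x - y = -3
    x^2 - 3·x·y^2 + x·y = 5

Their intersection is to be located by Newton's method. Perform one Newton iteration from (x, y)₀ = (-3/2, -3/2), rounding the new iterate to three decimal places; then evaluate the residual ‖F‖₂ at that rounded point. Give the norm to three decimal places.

At (-3/2, -3/2): F = (7.125, 9.625).
Jacobian J = [[y^2 - 4, 2·x·y - 1], [2·x - 3·y^2 + y, -6·x·y + x]].
At the point, J = [[-1.750, 3.500], [-11.250, -15.000]] (det J = 65.625).
Solving J·Δ = −F gives Δ = (2.142, -0.965).
Then the next iterate is (x, y)₁ = (0.642, -2.465).
Re-evaluating at (0.642, -2.465): F = (6.79794, -17.87318), so ‖F‖₂ = 19.122.

19.122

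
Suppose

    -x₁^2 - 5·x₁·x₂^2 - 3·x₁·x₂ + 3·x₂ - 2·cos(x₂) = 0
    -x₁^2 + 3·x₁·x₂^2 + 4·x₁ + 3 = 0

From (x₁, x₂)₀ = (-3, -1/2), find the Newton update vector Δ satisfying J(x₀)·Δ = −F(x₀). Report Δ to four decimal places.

At (-3, -1/2): F = (-13.005165, -20.2500).
Jacobian J = [[-2·x₁ - 5·x₂^2 - 3·x₂, -10·x₁·x₂ - 3·x₁ + 2·sin(x₂) + 3], [-2·x₁ + 3·x₂^2 + 4, 6·x₁·x₂]].
At the point, J = [[6.2500, -3.958851], [10.7500, 9.0000]] (det J = 98.807649).
Solving J·Δ = −F gives Δ = (1.9959, -0.1340).

(1.9959, -0.1340)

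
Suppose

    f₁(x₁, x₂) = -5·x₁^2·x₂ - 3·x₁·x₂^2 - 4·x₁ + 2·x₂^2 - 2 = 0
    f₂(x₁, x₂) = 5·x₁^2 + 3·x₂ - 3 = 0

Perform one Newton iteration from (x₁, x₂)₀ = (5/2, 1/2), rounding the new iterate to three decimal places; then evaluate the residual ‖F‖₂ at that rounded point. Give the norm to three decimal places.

At (5/2, 1/2): F = (-29.000, 29.750).
Jacobian J = [[-10·x₁·x₂ - 3·x₂^2 - 4, -5·x₁^2 - 6·x₁·x₂ + 4·x₂], [10·x₁, 3]].
At the point, J = [[-17.250, -36.750], [25.000, 3.000]] (det J = 867.000).
Solving J·Δ = −F gives Δ = (-1.161, -0.244).
Then the next iterate is (x₁, x₂)₁ = (1.339, 0.256).
Re-evaluating at (1.339, 0.256): F = (-9.78312, 6.73261), so ‖F‖₂ = 11.876.

11.876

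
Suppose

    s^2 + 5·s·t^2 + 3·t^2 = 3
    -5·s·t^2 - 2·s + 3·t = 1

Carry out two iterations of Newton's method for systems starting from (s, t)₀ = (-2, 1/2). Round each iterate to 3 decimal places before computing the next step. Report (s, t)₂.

At (-2, 1/2): F = (-0.750, 7.000).
Jacobian J = [[2·s + 5·t^2, 10·s·t + 6·t], [-5·t^2 - 2, -10·s·t + 3]].
At the point, J = [[-2.750, -7.000], [-3.250, 13.000]] (det J = -58.500).
Solving J·Δ = −F gives Δ = (0.671, -0.371).
Then the next iterate is (s, t)₁ = (-1.329, 0.129).
Round to (-1.329, 0.129) and repeat: F = (-1.29442, 2.15558), J = [[-2.57479, -0.94041], [-2.08320, 4.71441]].
Δ = (-0.289, -0.585), so (s, t)₂ = (-1.618, -0.456).

(-1.618, -0.456)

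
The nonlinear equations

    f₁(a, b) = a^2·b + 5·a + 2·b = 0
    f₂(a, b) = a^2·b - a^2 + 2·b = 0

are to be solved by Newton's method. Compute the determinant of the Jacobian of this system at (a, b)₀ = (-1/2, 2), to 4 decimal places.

9.0000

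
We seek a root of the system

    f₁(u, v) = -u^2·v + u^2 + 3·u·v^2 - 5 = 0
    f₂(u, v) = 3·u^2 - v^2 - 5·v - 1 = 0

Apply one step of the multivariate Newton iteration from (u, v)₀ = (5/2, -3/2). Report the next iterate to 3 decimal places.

(0.956, -1.577)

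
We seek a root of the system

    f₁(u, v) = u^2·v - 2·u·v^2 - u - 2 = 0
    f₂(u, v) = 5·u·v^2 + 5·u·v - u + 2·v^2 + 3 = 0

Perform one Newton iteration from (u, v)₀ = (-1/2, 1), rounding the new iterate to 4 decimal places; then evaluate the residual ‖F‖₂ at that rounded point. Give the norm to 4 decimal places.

0.0276

At (-1/2, 1): F = (-0.2500, 0.5000).
Jacobian J = [[2·u·v - 2·v^2 - 1, u^2 - 4·u·v], [5·v^2 + 5·v - 1, 10·u·v + 5·u + 4·v]].
At the point, J = [[-4.0000, 2.2500], [9.0000, -3.5000]] (det J = -6.2500).
Solving J·Δ = −F gives Δ = (-0.0400, 0.0400).
Then the next iterate is (u, v)₁ = (-0.5400, 1.0400).
Re-evaluating at (-0.5400, 1.0400): F = (0.011392, -0.025120), so ‖F‖₂ = 0.0276.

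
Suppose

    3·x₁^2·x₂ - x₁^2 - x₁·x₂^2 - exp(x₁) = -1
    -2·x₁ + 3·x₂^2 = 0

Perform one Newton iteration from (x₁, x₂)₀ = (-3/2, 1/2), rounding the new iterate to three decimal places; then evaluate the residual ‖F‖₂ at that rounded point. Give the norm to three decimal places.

0.874

At (-3/2, 1/2): F = (2.27687, 3.750).
Jacobian J = [[6·x₁·x₂ - 2·x₁ - x₂^2 - exp(x₁), 3·x₁^2 - 2·x₁·x₂], [-2, 6·x₂]].
At the point, J = [[-1.97313, 8.250], [-2.000, 3.000]] (det J = 10.58061).
Solving J·Δ = −F gives Δ = (2.278, 0.269).
Then the next iterate is (x₁, x₂)₁ = (0.778, 0.769).
Re-evaluating at (0.778, 0.769): F = (-0.84609, 0.21808), so ‖F‖₂ = 0.874.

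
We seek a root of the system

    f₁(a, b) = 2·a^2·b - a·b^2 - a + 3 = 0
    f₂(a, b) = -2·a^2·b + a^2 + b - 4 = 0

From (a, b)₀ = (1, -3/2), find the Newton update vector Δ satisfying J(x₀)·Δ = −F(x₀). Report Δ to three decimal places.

(0.350, 1.297)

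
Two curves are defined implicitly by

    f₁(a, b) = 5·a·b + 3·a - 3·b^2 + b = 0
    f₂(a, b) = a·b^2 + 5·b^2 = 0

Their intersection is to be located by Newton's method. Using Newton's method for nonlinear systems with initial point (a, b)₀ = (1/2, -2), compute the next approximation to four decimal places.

At (1/2, -2): F = (-17.5000, 22.0000).
Jacobian J = [[5·b + 3, 5·a - 6·b + 1], [b^2, 2·a·b + 10·b]].
At the point, J = [[-7.0000, 15.5000], [4.0000, -22.0000]] (det J = 92.0000).
Solving J·Δ = −F gives Δ = (-0.4783, 0.9130).
Then the next iterate is (a, b)₁ = (0.0217, -1.0870).

(0.0217, -1.0870)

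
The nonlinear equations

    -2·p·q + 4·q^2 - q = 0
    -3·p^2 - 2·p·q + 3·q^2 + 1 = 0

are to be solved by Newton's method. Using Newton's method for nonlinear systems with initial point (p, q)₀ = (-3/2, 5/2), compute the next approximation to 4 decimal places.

(-1.0000, 1.2500)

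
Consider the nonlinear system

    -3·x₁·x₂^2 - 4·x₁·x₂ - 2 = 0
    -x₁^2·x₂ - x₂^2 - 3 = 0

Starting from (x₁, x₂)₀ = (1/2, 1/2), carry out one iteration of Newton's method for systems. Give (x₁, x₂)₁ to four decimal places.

(5.0000, -4.0000)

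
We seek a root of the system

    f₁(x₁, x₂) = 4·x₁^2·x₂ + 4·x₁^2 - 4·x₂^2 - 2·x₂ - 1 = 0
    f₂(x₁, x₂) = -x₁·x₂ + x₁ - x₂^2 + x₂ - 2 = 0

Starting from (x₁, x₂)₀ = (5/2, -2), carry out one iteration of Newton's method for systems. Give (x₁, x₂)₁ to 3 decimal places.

(2.048, -1.257)

At (5/2, -2): F = (-38.000, -0.500).
Jacobian J = [[8·x₁·x₂ + 8·x₁, 4·x₁^2 - 8·x₂ - 2], [-x₂ + 1, -x₁ - 2·x₂ + 1]].
At the point, J = [[-20.000, 39.000], [3.000, 2.500]] (det J = -167.000).
Solving J·Δ = −F gives Δ = (-0.452, 0.743).
Then the next iterate is (x₁, x₂)₁ = (2.048, -1.257).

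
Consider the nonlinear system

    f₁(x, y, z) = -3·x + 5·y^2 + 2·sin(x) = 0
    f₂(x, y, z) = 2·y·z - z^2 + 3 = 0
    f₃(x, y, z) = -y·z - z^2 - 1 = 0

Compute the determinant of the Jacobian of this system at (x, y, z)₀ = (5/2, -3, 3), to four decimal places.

248.5235

J = [[2·cos(x) - 3, 10·y, 0], [0, 2·z, 2·y - 2·z], [0, -z, -y - 2·z]].
At the point, J = [[-4.602287, -30.0000, 0.0000], [0.0000, 6.0000, -12.0000], [0.0000, -3.0000, -3.0000]].
det J = 248.5235.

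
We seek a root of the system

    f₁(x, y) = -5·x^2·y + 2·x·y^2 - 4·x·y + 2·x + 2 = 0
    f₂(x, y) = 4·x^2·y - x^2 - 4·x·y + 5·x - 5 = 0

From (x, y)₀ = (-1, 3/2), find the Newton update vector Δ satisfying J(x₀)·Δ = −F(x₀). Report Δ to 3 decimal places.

(0.872, 1.074)

At (-1, 3/2): F = (-6.000, 1.000).
Jacobian J = [[-10·x·y + 2·y^2 - 4·y + 2, -5·x^2 + 4·x·y - 4·x], [8·x·y - 2·x - 4·y + 5, 4·x^2 - 4·x]].
At the point, J = [[15.500, -7.000], [-11.000, 8.000]] (det J = 47.000).
Solving J·Δ = −F gives Δ = (0.872, 1.074).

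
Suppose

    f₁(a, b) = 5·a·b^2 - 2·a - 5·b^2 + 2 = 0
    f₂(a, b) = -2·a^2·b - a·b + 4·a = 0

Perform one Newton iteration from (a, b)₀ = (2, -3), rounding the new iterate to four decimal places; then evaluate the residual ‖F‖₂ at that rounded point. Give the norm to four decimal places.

27.2759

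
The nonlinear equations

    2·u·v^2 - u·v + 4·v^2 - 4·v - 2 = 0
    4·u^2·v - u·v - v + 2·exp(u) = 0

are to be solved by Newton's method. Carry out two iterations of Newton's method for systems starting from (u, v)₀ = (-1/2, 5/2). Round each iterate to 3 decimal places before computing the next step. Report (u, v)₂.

At (-1/2, 5/2): F = (8.000, 2.46306).
Jacobian J = [[2·v^2 - v, 4·u·v - u + 8·v - 4], [8·u·v - v + 2·exp(u), 4·u^2 - u - 1]].
At the point, J = [[10.000, 11.500], [-11.28694, 0.500]] (det J = 134.79979).
Solving J·Δ = −F gives Δ = (0.180, -0.853).
Then the next iterate is (u, v)₁ = (-0.320, 1.647).
Round to (-0.320, 1.647) and repeat: F = (1.05341, 1.00695), J = [[3.77822, 7.38784], [-4.41102, -0.27040]].
Δ = (0.245, -0.268), so (u, v)₂ = (-0.075, 1.379).

(-0.075, 1.379)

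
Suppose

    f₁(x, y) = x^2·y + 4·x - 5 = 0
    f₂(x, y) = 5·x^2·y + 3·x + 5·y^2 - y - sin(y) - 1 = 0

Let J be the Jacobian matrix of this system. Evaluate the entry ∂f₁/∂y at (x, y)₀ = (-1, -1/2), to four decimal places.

1.0000

∂f₁/∂y = x^2.
At (-1, -1/2) this is 1.0000.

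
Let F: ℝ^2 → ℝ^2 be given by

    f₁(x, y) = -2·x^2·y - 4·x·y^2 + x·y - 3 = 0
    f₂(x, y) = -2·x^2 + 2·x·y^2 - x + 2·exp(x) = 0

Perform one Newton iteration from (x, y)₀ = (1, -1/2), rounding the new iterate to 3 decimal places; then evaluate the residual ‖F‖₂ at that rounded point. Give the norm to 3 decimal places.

5.088

At (1, -1/2): F = (-3.500, 2.93656).
Jacobian J = [[-4·x·y - 4·y^2 + y, -2·x^2 - 8·x·y + x], [-4·x + 2·y^2 + 2·exp(x) - 1, 4·x·y]].
At the point, J = [[0.500, 3.000], [0.93656, -2.000]] (det J = -3.80969).
Solving J·Δ = −F gives Δ = (-0.475, 1.246).
Then the next iterate is (x, y)₁ = (0.525, 0.746).
Re-evaluating at (0.525, 0.746): F = (-4.18827, 2.88901), so ‖F‖₂ = 5.088.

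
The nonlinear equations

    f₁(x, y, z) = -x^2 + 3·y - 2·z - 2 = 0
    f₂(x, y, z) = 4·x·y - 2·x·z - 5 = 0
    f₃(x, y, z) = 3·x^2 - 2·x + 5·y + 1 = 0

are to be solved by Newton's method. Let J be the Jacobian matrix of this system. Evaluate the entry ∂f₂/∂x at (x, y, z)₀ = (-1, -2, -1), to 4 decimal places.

∂f₂/∂x = 4·y - 2·z.
At (-1, -2, -1) this is -6.0000.

-6.0000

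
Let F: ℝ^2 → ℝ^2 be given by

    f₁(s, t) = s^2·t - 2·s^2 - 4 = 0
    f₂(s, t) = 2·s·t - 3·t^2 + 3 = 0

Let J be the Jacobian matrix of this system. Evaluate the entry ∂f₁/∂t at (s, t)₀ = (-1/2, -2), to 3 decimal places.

∂f₁/∂t = s^2.
At (-1/2, -2) this is 0.250.

0.250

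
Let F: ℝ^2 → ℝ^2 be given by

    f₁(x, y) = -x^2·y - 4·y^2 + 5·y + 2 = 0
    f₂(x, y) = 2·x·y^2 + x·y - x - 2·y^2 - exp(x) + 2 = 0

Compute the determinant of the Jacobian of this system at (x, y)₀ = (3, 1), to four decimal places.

J = [[-2·x·y, -x^2 - 8·y + 5], [2·y^2 + y - exp(x) - 1, 4·x·y + x - 4·y]].
At the point, J = [[-6.0000, -12.0000], [-18.085537, 11.0000]].
det J = -283.0264.

-283.0264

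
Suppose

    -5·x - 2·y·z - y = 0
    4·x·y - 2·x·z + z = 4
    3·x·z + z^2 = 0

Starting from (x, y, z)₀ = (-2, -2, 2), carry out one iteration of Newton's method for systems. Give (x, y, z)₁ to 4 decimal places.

At (-2, -2, 2): F = (20.0000, 22.0000, -8.0000).
Jacobian J = [[-5, -2·z - 1, -2·y], [4·y - 2·z, 4·x, -2·x + 1], [3·z, 0, 3·x + 2·z]].
At the point, J = [[-5.0000, -5.0000, 4.0000], [-12.0000, -8.0000, 5.0000], [6.0000, 0.0000, -2.0000]] (det J = 82.0000).
Solving J·Δ = −F gives Δ = (-0.5366, 0.0488, -5.6098).
Then the next iterate is (x, y, z)₁ = (-2.5366, -1.9512, -3.6098).

(-2.5366, -1.9512, -3.6098)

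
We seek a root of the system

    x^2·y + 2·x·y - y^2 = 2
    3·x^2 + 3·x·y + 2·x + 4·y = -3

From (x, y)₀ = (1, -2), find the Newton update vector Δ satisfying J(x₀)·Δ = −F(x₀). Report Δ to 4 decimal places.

At (1, -2): F = (-12.0000, -6.0000).
Jacobian J = [[2·x·y + 2·y, x^2 + 2·x - 2·y], [6·x + 3·y + 2, 3·x + 4]].
At the point, J = [[-8.0000, 7.0000], [2.0000, 7.0000]] (det J = -70.0000).
Solving J·Δ = −F gives Δ = (-0.6000, 1.0286).

(-0.6000, 1.0286)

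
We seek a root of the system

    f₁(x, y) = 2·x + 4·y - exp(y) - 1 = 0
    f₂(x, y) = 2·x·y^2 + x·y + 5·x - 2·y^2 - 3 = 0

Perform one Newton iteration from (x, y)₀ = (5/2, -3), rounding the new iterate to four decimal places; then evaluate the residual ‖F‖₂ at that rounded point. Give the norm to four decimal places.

At (5/2, -3): F = (-8.049787, 29.0000).
Jacobian J = [[2, -exp(y) + 4], [2·y^2 + y + 5, 4·x·y + x - 4·y]].
At the point, J = [[2.0000, 3.950213], [20.0000, -15.5000]] (det J = -110.004259).
Solving J·Δ = −F gives Δ = (0.0929, 1.9908).
Then the next iterate is (x, y)₁ = (2.5929, -1.0092).
Re-evaluating at (2.5929, -1.0092): F = (-0.215510, 10.592434), so ‖F‖₂ = 10.5946.

10.5946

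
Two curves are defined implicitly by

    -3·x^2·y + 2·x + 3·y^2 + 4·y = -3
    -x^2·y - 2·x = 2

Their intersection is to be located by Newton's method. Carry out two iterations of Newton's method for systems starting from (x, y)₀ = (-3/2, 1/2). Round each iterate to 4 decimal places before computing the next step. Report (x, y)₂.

At (-3/2, 1/2): F = (-0.6250, -0.1250).
Jacobian J = [[-6·x·y + 2, -3·x^2 + 6·y + 4], [-2·x·y - 2, -x^2]].
At the point, J = [[6.5000, 0.2500], [-0.5000, -2.2500]] (det J = -14.5000).
Solving J·Δ = −F gives Δ = (0.0991, -0.0776).
Then the next iterate is (x, y)₁ = (-1.4009, 0.4224).
Round to (-1.4009, 0.4224) and repeat: F = (-0.063841, -0.027169), J = [[5.550441, 0.646838], [-0.816520, -1.962521]].
Δ = (0.0138, -0.0196), so (x, y)₂ = (-1.3871, 0.4028).

(-1.3871, 0.4028)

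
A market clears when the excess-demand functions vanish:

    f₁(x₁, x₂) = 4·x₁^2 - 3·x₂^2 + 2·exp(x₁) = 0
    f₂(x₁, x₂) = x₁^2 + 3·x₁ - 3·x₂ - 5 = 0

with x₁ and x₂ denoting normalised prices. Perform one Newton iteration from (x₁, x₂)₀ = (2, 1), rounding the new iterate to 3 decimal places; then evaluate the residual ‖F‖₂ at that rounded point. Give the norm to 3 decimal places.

At (2, 1): F = (27.77811, 2.000).
Jacobian J = [[8·x₁ + 2·exp(x₁), -6·x₂], [2·x₁ + 3, -3]].
At the point, J = [[30.77811, -6.000], [7.000, -3.000]] (det J = -50.33434).
Solving J·Δ = −F gives Δ = (-1.417, -2.640).
Then the next iterate is (x₁, x₂)₁ = (0.583, -1.640).
Re-evaluating at (0.583, -1.640): F = (-3.12643, 2.00889), so ‖F‖₂ = 3.716.

3.716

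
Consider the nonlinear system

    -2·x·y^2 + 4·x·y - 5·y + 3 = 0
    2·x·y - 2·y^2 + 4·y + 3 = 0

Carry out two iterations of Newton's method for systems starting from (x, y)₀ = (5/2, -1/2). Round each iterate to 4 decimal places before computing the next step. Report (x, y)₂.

At (5/2, -1/2): F = (-0.7500, -2.0000).
Jacobian J = [[-2·y^2 + 4·y, -4·x·y + 4·x - 5], [2·y, 2·x - 4·y + 4]].
At the point, J = [[-2.5000, 10.0000], [-1.0000, 11.0000]] (det J = -17.5000).
Solving J·Δ = −F gives Δ = (0.6714, 0.2429).
Then the next iterate is (x, y)₁ = (3.1714, -0.2571).
Round to (3.1714, -0.2571) and repeat: F = (0.604771, 0.208665), J = [[-1.160601, 10.947068], [-0.5142, 11.3712]].
Δ = (0.6068, 0.0091), so (x, y)₂ = (3.7782, -0.2480).

(3.7782, -0.2480)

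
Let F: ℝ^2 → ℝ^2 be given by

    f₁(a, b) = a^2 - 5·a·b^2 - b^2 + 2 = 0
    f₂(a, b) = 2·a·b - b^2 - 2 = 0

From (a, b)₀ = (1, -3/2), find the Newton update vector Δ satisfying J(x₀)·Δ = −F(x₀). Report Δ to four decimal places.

At (1, -3/2): F = (-10.5000, -7.2500).
Jacobian J = [[2·a - 5·b^2, -10·a·b - 2·b], [2·b, 2·a - 2·b]].
At the point, J = [[-9.2500, 18.0000], [-3.0000, 5.0000]] (det J = 7.7500).
Solving J·Δ = −F gives Δ = (-10.0645, -4.5887).

(-10.0645, -4.5887)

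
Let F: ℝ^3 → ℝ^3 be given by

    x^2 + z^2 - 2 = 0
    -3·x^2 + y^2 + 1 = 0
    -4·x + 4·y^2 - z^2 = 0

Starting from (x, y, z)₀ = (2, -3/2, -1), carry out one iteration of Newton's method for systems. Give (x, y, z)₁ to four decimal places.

(1.2083, -1.2500, -1.0833)

At (2, -3/2, -1): F = (3.0000, -8.7500, 0.0000).
Jacobian J = [[2·x, 0, 2·z], [-6·x, 2·y, 0], [-4, 8·y, -2·z]].
At the point, J = [[4.0000, 0.0000, -2.0000], [-12.0000, -3.0000, 0.0000], [-4.0000, -12.0000, 2.0000]] (det J = -288.0000).
Solving J·Δ = −F gives Δ = (-0.7917, 0.2500, -0.0833).
Then the next iterate is (x, y, z)₁ = (1.2083, -1.2500, -1.0833).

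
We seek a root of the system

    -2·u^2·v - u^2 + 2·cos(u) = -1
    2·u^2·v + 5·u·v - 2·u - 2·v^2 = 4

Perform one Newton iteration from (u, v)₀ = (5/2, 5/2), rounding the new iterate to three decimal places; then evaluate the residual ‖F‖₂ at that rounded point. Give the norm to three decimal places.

63.821

At (5/2, 5/2): F = (-38.10229, 41.000).
Jacobian J = [[-4·u·v - 2·u - 2·sin(u), -2·u^2], [4·u·v + 5·v - 2, 2·u^2 + 5·u - 4·v]].
At the point, J = [[-31.19694, -12.500], [35.500, 15.000]] (det J = -24.20416).
Solving J·Δ = −F gives Δ = (-2.439, 3.039).
Then the next iterate is (u, v)₁ = (0.061, 5.539).
Re-evaluating at (0.061, 5.539): F = (2.95134, -63.75243), so ‖F‖₂ = 63.821.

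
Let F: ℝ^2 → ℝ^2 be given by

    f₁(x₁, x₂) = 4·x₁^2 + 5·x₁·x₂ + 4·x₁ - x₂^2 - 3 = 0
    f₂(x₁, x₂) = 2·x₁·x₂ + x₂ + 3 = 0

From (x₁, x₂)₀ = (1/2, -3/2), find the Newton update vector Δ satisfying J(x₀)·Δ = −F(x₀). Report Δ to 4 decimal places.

(0.6857, 1.0286)

At (1/2, -3/2): F = (-6.0000, 0.0000).
Jacobian J = [[8·x₁ + 5·x₂ + 4, 5·x₁ - 2·x₂], [2·x₂, 2·x₁ + 1]].
At the point, J = [[0.5000, 5.5000], [-3.0000, 2.0000]] (det J = 17.5000).
Solving J·Δ = −F gives Δ = (0.6857, 1.0286).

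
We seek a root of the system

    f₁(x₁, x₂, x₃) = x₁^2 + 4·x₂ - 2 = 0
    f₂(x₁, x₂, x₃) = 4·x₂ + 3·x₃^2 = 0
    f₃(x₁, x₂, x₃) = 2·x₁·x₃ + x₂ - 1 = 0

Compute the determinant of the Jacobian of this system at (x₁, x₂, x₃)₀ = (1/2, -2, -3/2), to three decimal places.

J = [[2·x₁, 4, 0], [0, 4, 6·x₃], [2·x₃, 1, 2·x₁]].
At the point, J = [[1.000, 4.000, 0.000], [0.000, 4.000, -9.000], [-3.000, 1.000, 1.000]].
det J = 121.000.

121.000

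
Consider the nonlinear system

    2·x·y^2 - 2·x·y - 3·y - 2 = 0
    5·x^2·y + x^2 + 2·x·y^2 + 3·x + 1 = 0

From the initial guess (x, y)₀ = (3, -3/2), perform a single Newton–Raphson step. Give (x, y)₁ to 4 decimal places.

At (3, -3/2): F = (25.0000, -35.0000).
Jacobian J = [[2·y^2 - 2·y, 4·x·y - 2·x - 3], [10·x·y + 2·x + 2·y^2 + 3, 5·x^2 + 4·x·y]].
At the point, J = [[7.5000, -27.0000], [-31.5000, 27.0000]] (det J = -648.0000).
Solving J·Δ = −F gives Δ = (-0.4167, 0.8102).
Then the next iterate is (x, y)₁ = (2.5833, -0.6898).

(2.5833, -0.6898)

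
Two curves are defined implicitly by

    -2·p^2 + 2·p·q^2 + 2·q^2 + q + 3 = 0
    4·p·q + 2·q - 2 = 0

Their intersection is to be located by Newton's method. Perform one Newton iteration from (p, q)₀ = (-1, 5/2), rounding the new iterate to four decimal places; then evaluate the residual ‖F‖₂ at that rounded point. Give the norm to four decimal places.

At (-1, 5/2): F = (3.5000, -7.0000).
Jacobian J = [[-4·p + 2·q^2, 4·p·q + 4·q + 1], [4·q, 4·p + 2]].
At the point, J = [[16.5000, 1.0000], [10.0000, -2.0000]] (det J = -43.0000).
Solving J·Δ = −F gives Δ = (0.0000, -3.5000).
Then the next iterate is (p, q)₁ = (-1.0000, -1.0000).
Re-evaluating at (-1.0000, -1.0000): F = (0.0000, 0.0000), so ‖F‖₂ = 0.0000.

0.0000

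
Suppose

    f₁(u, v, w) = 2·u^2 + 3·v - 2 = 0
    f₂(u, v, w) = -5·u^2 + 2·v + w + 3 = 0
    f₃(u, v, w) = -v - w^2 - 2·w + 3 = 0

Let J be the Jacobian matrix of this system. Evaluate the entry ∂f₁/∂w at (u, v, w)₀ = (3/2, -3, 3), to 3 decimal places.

∂f₁/∂w = 0.
At (3/2, -3, 3) this is 0.000.

0.000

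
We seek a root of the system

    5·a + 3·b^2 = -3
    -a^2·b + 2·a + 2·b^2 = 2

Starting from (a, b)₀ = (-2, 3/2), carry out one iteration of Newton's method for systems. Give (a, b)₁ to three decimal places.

(-0.919, 0.927)

At (-2, 3/2): F = (-0.250, -7.500).
Jacobian J = [[5, 6·b], [-2·a·b + 2, -a^2 + 4·b]].
At the point, J = [[5.000, 9.000], [8.000, 2.000]] (det J = -62.000).
Solving J·Δ = −F gives Δ = (1.081, -0.573).
Then the next iterate is (a, b)₁ = (-0.919, 0.927).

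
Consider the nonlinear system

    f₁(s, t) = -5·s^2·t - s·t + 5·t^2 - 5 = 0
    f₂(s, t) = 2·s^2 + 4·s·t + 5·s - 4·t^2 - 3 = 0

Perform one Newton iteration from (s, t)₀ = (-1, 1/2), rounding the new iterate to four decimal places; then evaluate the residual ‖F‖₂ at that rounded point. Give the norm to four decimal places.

At (-1, 1/2): F = (-5.7500, -9.0000).
Jacobian J = [[-10·s·t - t, -5·s^2 - s + 10·t], [4·s + 4·t + 5, 4·s - 8·t]].
At the point, J = [[4.5000, 1.0000], [3.0000, -8.0000]] (det J = -39.0000).
Solving J·Δ = −F gives Δ = (1.4103, -0.5962).
Then the next iterate is (s, t)₁ = (0.4103, -0.0962).
Re-evaluating at (0.4103, -0.0962): F = (-4.833282, -0.806709), so ‖F‖₂ = 4.9001.

4.9001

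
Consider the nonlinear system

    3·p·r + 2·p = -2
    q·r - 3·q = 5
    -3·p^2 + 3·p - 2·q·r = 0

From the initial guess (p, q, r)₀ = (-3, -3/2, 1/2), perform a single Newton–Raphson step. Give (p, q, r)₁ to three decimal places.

(-1.330, -1.823, 0.205)

At (-3, -3/2, 1/2): F = (-8.500, -1.250, -34.500).
Jacobian J = [[3·r + 2, 0, 3·p], [0, r - 3, q], [-6·p + 3, -2·r, -2·q]].
At the point, J = [[3.500, 0.000, -9.000], [0.000, -2.500, -1.500], [21.000, -1.000, 3.000]] (det J = -504.000).
Solving J·Δ = −F gives Δ = (1.670, -0.323, -0.295).
Then the next iterate is (p, q, r)₁ = (-1.330, -1.823, 0.205).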